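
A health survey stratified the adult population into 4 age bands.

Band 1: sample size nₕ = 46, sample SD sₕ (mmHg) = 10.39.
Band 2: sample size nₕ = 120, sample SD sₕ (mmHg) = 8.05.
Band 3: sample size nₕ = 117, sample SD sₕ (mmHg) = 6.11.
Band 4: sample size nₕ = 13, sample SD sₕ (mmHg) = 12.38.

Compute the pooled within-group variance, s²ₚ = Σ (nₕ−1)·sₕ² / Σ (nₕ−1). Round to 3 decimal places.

64.175

1: (46−1)·10.39² = 45·107.9521 = 4857.8445
2: (120−1)·8.05² = 119·64.8025 = 7711.4975
3: (117−1)·6.11² = 116·37.3321 = 4330.5236
4: (13−1)·12.38² = 12·153.2644 = 1839.1728
Numerator = 18739.0384; denominator = Σ(nₕ−1) = 292.
s²ₚ = 18739.0384/292 = 64.17479... → 64.175.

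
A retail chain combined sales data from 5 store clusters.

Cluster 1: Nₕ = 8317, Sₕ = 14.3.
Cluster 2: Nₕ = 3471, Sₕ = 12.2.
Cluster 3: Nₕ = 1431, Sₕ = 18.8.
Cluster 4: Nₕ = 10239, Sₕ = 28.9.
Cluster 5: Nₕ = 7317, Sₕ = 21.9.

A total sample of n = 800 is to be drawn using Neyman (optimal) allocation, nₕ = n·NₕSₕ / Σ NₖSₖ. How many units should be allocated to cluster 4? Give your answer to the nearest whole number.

Σ NₕSₕ = 8317·14.3 + 3471·12.2 + 1431·18.8 + 10239·28.9 + 7317·21.9 = 644331.5.
Share for 4: 295907.1/644331.5 = 0.45925.
n_4 = 800 × 0.45925 = 367.397... → 367.

367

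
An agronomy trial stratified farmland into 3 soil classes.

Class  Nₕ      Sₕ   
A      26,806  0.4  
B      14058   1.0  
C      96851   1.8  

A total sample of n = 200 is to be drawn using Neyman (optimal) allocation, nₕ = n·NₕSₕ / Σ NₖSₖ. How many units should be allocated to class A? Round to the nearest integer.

A: NₕSₕ = 26806·0.4 = 10722.4
B: NₕSₕ = 14058·1.0 = 14058
C: NₕSₕ = 96851·1.8 = 174331.8
Σ NₕSₕ = 199112.2.
n_A = 200·10722.4/199112.2 = 10.770... → 11.

11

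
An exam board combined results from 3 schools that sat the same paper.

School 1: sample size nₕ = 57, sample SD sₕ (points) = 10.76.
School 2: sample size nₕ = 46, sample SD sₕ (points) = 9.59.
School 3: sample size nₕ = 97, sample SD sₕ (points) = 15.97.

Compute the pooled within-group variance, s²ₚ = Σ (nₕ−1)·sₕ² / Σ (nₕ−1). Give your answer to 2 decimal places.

1: (57−1)·10.76² = 56·115.7776 = 6483.5456
2: (46−1)·9.59² = 45·91.9681 = 4138.5645
3: (97−1)·15.97² = 96·255.0409 = 24483.9264
Numerator = 35106.0365; denominator = Σ(nₕ−1) = 197.
s²ₚ = 35106.0365/197 = 178.2032... → 178.20.

178.20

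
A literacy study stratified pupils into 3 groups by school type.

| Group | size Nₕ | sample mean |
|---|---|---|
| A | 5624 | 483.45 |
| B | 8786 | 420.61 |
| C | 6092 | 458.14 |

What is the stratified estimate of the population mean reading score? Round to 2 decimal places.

449.00

x̄_st = (Σ Nₕx̄ₕ) / (Σ Nₕ) = (5624·483.45 + 8786·420.61 + 6092·458.14) / 20502
= 9205391.14 / 20502 = 448.9997... → 449.00.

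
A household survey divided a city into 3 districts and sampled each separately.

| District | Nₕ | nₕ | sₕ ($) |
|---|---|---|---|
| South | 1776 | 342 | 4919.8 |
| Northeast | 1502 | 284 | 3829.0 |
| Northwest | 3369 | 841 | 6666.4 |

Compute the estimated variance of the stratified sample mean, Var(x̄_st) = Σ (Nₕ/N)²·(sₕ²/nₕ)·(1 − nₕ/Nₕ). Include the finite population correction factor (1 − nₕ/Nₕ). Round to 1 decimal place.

N = 6647. Term for each stratum: Wₕ²sₕ²/nₕ·(1−nₕ/Nₕ).
Var(x̄_st) = 4079.5245 + 2137.5597 + 10186.2297 = 16403.3139 → 16403.3.

16403.3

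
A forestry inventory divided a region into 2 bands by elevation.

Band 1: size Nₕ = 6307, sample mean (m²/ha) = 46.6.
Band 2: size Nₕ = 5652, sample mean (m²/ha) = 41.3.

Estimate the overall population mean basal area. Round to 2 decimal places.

N = 6307 + 5652 = 11959.
Overall mean = Σ (Nₕ/N)·x̄ₕ — weight by population share, not a simple average.
Σ Nₕx̄ₕ = 6307·46.6 + 5652·41.3 = 293906.2 + 233427.6 = 527333.8.
Divide by N: 527333.8 / 11959 = 44.0951... → 44.10.

44.10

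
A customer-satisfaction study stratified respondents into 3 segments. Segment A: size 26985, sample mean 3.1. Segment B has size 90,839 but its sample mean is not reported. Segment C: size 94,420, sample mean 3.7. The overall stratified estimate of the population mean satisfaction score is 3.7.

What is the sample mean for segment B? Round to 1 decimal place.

3.9

N = 26985 + 90839 + 94420 = 212244.
Overall total = μ·N = 3.7·212244 = 785302.8.
Subtract the known strata: 26985·3.1 + 94420·3.7 = 433007.5.
Remaining total for segment B: 785302.8 − 433007.5 = 352295.3.
Divide by its size: 352295.3 / 90839 = 3.878... → 3.9.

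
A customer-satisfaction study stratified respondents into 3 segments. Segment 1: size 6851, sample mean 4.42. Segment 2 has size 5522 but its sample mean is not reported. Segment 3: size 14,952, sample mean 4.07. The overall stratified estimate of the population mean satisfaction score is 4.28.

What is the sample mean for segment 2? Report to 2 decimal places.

4.67

Σ Nₕx̄ₕ = N·μ, so 5522·x̄_2 = 27325·4.28 − (6851·4.42 + 14952·4.07).
= 116951 − 91136.06 = 25814.94.
x̄_2 = 25814.94 / 5522 = 4.6749... → 4.67.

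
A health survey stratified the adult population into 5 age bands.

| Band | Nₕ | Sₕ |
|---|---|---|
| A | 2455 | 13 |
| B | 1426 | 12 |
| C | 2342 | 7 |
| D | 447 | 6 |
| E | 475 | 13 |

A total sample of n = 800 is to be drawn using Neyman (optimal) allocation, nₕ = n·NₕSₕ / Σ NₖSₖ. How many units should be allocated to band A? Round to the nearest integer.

Σ NₕSₕ = 2455·13 + 1426·12 + 2342·7 + 447·6 + 475·13 = 74278.
Share for A: 31915/74278 = 0.42967.
n_A = 800 × 0.42967 = 343.736... → 344.

344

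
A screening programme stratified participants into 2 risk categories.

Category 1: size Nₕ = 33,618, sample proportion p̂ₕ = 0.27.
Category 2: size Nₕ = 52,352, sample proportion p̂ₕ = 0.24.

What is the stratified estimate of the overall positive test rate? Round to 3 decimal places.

0.252

Wₕ = Nₕ/N with N = 85970: 0.3910, 0.6090.
p̂_st = 0.3910·0.27 + 0.6090·0.24 ≈ 0.25173... → 0.252.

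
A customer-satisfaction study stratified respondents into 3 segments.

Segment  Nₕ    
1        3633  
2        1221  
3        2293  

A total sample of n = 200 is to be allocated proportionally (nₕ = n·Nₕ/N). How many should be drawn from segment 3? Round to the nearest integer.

N = 3633 + 1221 + 2293 = 7147.
n_3 = 200·2293/7147 = 64.167... → 64.

64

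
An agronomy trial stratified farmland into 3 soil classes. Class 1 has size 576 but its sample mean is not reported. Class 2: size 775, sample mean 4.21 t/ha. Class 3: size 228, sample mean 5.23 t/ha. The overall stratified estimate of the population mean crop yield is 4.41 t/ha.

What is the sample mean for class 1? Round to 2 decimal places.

Σ Nₕx̄ₕ = N·μ, so 576·x̄_1 = 1579·4.41 − (775·4.21 + 228·5.23).
= 6963.39 − 4455.19 = 2508.2.
x̄_1 = 2508.2 / 576 = 4.3545... → 4.35.

4.35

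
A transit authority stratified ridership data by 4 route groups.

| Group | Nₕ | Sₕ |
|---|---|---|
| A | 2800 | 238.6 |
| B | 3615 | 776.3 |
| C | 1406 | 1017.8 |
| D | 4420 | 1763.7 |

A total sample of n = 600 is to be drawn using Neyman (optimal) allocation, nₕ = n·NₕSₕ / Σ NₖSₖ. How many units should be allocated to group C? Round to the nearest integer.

Σ NₕSₕ = 2800·238.6 + 3615·776.3 + 1406·1017.8 + 4420·1763.7 = 12700985.3.
Share for C: 1431026.8/12700985.3 = 0.11267.
n_C = 600 × 0.11267 = 67.602... → 68.

68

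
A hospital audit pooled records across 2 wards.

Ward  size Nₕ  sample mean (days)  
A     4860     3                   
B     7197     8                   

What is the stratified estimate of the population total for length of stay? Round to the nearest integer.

72156

Estimate total by summing Nₕ·x̄ₕ over strata.
4860·3 + 7197·8 = 14580 + 57576 = 72156.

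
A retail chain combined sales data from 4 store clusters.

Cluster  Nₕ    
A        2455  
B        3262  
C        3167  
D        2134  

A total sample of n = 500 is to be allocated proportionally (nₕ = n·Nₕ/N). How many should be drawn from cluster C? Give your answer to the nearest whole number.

144

N = 2455 + 3262 + 3167 + 2134 = 11018.
n_C = 500·3167/11018 = 143.719... → 144.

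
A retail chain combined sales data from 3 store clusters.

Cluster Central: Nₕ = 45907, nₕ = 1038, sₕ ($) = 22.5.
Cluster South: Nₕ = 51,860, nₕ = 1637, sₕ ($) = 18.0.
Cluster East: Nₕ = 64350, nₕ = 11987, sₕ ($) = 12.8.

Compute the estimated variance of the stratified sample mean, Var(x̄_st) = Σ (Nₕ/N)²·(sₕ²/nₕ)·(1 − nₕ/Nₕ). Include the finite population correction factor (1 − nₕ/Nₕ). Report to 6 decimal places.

N = 162117. Term for each stratum: Wₕ²sₕ²/nₕ·(1−nₕ/Nₕ).
Var(x̄_st) = 0.038223977 + 0.019614371 + 0.001752368 = 0.059590716 → 0.059591.

0.059591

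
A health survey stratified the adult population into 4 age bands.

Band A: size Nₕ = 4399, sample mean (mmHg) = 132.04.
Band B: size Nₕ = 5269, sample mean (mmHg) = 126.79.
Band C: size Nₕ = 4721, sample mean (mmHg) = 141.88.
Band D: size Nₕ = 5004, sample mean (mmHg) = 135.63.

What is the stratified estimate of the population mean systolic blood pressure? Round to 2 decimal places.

133.94

N = 4399 + 5269 + 4721 + 5004 = 19393.
The stratified mean weights each stratum mean by its population share Nₕ/N.
Σ Nₕx̄ₕ = 4399·132.04 + 5269·126.79 + 4721·141.88 + 5004·135.63 = 580843.96 + 668056.51 + 669815.48 + 678692.52 = 2597408.47.
Divide by N: 2597408.47 / 19393 = 133.9354... → 133.94.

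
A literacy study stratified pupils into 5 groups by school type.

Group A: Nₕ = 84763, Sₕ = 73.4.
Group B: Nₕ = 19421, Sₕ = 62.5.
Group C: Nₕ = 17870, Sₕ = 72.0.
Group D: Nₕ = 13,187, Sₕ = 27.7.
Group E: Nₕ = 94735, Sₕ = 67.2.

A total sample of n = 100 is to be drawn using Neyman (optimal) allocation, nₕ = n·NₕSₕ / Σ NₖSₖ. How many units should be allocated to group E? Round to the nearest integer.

Σ NₕSₕ = 84763·73.4 + 19421·62.5 + 17870·72.0 + 13187·27.7 + 94735·67.2 = 15453528.6.
Share for E: 6366192/15453528.6 = 0.41196.
n_E = 100 × 0.41196 = 41.196... → 41.

41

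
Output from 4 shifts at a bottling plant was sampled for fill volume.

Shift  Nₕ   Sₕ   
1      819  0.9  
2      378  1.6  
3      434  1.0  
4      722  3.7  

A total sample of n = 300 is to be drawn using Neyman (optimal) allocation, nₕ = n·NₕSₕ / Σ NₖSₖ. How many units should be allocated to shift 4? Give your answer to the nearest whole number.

Σ NₕSₕ = 819·0.9 + 378·1.6 + 434·1.0 + 722·3.7 = 4447.3.
Share for 4: 2671.4/4447.3 = 0.60068.
n_4 = 300 × 0.60068 = 180.204... → 180.

180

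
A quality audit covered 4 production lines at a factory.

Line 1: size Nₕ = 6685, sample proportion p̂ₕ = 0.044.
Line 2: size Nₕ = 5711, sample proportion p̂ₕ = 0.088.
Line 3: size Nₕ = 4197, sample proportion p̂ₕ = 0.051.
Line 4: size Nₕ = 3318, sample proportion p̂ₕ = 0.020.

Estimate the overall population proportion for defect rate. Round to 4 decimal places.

0.0541

Wₕ = Nₕ/N with N = 19911: 0.3357, 0.2868, 0.2108, 0.1666.
p̂_st = 0.3357·0.044 + 0.2868·0.088 + 0.2108·0.051 + 0.1666·0.020 ≈ 0.054096... → 0.0541.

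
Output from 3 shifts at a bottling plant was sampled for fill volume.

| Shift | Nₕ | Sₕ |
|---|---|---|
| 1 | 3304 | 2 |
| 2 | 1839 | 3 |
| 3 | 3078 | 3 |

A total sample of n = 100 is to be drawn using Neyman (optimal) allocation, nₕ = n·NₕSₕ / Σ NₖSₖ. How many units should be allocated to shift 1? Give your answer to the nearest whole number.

31

1: NₕSₕ = 3304·2 = 6608
2: NₕSₕ = 1839·3 = 5517
3: NₕSₕ = 3078·3 = 9234
Σ NₕSₕ = 21359.
n_1 = 100·6608/21359 = 30.938... → 31.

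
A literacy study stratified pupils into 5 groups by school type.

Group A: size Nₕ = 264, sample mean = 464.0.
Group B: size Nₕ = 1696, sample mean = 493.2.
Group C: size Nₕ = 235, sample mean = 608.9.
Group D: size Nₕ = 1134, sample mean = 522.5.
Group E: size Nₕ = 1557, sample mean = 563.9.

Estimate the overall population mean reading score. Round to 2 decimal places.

N = 4886; weights Wₕ = Nₕ/N = (0.0540, 0.3471, 0.0481, 0.2321, 0.3187).
x̄_st = Σ Wₕ·x̄ₕ = 0.0540·464.0 + 0.3471·493.2 + 0.0481·608.9 + 0.2321·522.5 + 0.3187·563.9 ≈ 526.5170...
→ 526.52.

526.52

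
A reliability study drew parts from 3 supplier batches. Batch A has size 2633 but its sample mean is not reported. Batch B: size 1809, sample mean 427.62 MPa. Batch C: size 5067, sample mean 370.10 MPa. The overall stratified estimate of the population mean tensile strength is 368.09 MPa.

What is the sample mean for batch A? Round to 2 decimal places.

N = 2633 + 1809 + 5067 = 9509.
Overall total = μ·N = 368.09·9509 = 3500167.81.
Subtract the known strata: 1809·427.62 + 5067·370.10 = 2648861.28.
Remaining total for batch A: 3500167.81 − 2648861.28 = 851306.53.
Divide by its size: 851306.53 / 2633 = 323.3219... → 323.32.

323.32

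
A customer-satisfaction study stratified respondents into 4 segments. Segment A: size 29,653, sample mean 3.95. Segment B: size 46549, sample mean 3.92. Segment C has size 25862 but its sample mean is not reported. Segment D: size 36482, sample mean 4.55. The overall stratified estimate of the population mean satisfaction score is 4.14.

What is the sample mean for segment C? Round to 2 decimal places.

4.18

N = 29653 + 46549 + 25862 + 36482 = 138546.
Overall total = μ·N = 4.14·138546 = 573580.44.
Subtract the known strata: 29653·3.95 + 46549·3.92 + 36482·4.55 = 465594.53.
Remaining total for segment C: 573580.44 − 465594.53 = 107985.91.
Divide by its size: 107985.91 / 25862 = 4.1755... → 4.18.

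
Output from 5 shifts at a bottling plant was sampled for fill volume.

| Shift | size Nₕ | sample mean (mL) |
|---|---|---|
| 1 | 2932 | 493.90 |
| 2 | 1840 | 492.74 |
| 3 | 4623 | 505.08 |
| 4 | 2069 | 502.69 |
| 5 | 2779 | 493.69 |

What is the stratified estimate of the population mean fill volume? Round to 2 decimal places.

498.61

N = 2932 + 1840 + 4623 + 2069 + 2779 = 14243.
The stratified mean weights each stratum mean by its population share Nₕ/N.
Σ Nₕx̄ₕ = 2932·493.90 + 1840·492.74 + 4623·505.08 + 2069·502.69 + 2779·493.69 = 1448114.8 + 906641.6 + 2334984.84 + 1040065.61 + 1371964.51 = 7101771.36.
Divide by N: 7101771.36 / 14243 = 498.6149... → 498.61.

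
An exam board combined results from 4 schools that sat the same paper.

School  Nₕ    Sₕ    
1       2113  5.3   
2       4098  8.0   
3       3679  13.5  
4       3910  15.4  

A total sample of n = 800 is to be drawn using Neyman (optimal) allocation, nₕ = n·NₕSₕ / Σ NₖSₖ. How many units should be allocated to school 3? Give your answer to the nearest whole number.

258

1: NₕSₕ = 2113·5.3 = 11198.9
2: NₕSₕ = 4098·8.0 = 32784
3: NₕSₕ = 3679·13.5 = 49666.5
4: NₕSₕ = 3910·15.4 = 60214
Σ NₕSₕ = 153863.4.
n_3 = 800·49666.5/153863.4 = 258.237... → 258.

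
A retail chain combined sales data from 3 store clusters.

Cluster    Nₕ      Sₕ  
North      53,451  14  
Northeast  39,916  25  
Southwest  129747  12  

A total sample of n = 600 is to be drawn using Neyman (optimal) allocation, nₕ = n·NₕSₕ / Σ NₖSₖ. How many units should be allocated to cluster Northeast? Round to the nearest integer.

Σ NₕSₕ = 53451·14 + 39916·25 + 129747·12 = 3303178.
Share for Northeast: 997900/3303178 = 0.30210.
n_Northeast = 600 × 0.30210 = 181.262... → 181.

181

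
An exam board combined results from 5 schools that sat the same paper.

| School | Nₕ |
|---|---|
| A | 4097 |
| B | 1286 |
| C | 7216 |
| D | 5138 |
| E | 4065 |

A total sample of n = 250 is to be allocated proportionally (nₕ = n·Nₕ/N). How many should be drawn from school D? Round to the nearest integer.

N = 4097 + 1286 + 7216 + 5138 + 4065 = 21802.
n_D = 250·5138/21802 = 58.917... → 59.

59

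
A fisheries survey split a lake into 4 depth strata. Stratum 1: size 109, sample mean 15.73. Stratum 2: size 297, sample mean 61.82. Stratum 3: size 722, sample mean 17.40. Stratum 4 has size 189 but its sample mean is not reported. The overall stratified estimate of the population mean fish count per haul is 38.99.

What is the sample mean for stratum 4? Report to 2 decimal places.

N = 109 + 297 + 722 + 189 = 1317.
Overall total = μ·N = 38.99·1317 = 51349.83.
Subtract the known strata: 109·15.73 + 297·61.82 + 722·17.40 = 32637.91.
Remaining total for stratum 4: 51349.83 − 32637.91 = 18711.92.
Divide by its size: 18711.92 / 189 = 99.0049... → 99.00.

99.00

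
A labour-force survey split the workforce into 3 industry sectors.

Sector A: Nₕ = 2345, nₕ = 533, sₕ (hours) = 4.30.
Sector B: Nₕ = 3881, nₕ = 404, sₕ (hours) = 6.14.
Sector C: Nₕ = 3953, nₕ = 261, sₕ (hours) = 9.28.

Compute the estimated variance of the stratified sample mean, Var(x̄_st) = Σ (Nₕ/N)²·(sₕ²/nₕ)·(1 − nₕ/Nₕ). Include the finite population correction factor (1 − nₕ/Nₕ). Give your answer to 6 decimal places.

0.060052

N = 10179. Term for each stratum: Wₕ²sₕ²/nₕ·(1−nₕ/Nₕ).
Var(x̄_st) = 0.001422658 + 0.012153279 + 0.046476533 = 0.060052470 → 0.060052.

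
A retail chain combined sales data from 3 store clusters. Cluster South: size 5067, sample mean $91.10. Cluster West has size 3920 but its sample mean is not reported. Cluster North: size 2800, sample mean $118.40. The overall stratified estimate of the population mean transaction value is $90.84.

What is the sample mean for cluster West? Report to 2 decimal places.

70.82

Σ Nₕx̄ₕ = N·μ, so 3920·x̄_West = 11787·90.84 − (5067·91.10 + 2800·118.40).
= 1070731.08 − 793123.7 = 277607.38.
x̄_West = 277607.38 / 3920 = 70.8182... → 70.82.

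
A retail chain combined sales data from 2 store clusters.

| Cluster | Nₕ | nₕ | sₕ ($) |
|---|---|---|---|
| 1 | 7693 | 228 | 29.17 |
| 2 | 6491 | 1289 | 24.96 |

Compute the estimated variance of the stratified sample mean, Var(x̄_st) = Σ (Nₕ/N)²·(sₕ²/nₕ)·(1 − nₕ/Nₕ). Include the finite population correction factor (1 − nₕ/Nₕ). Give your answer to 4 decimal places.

N = 14184; Wₕ = Nₕ/N.
cluster 1: (7693/14184)²·29.17²/228·(1 − 228/7693) = 1.0652857
cluster 2: (6491/14184)²·24.96²/1289·(1 − 1289/6491) = 0.0811187
Sum = 1.1464044 → 1.1464.

1.1464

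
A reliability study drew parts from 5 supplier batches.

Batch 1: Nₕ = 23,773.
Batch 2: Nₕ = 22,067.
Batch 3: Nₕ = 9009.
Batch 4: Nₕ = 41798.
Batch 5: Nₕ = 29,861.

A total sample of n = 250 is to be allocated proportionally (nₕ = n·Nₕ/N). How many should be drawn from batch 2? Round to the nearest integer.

44

Share of batch 2 = 22067/126508 = 0.17443.
Allocate 250 × 0.17443 = 43.608... → 44.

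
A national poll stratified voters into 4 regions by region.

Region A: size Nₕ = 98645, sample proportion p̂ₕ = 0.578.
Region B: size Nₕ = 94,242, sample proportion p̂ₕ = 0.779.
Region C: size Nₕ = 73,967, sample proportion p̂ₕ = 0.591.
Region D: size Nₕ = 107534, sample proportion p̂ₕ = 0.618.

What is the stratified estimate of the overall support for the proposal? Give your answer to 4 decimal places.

0.6427

Wₕ = Nₕ/N with N = 374388: 0.2635, 0.2517, 0.1976, 0.2872.
p̂_st = 0.2635·0.578 + 0.2517·0.779 + 0.1976·0.591 + 0.2872·0.618 ≈ 0.642654... → 0.6427.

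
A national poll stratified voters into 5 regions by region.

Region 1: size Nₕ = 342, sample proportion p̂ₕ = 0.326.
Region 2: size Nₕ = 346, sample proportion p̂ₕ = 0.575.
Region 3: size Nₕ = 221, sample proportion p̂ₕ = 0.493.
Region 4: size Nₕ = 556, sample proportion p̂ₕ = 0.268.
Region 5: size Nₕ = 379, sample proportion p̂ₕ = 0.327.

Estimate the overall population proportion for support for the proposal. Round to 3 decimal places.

N = 342 + 346 + 221 + 556 + 379 = 1844.
Overall proportion = Σ (Nₕ/N)·p̂ₕ.
Σ Nₕp̂ₕ = 111.492 + 198.95 + 108.953 + 149.008 + 123.933 = 692.336.
692.336 / 1844 = 0.37545... → 0.375.

0.375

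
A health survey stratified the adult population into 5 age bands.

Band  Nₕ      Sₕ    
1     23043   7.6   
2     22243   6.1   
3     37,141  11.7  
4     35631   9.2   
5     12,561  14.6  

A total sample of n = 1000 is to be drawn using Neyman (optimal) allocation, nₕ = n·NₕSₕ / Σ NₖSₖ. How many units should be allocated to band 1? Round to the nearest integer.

139

1: NₕSₕ = 23043·7.6 = 175126.8
2: NₕSₕ = 22243·6.1 = 135682.3
3: NₕSₕ = 37141·11.7 = 434549.7
4: NₕSₕ = 35631·9.2 = 327805.2
5: NₕSₕ = 12561·14.6 = 183390.6
Σ NₕSₕ = 1256554.6.
n_1 = 1000·175126.8/1256554.6 = 139.371... → 139.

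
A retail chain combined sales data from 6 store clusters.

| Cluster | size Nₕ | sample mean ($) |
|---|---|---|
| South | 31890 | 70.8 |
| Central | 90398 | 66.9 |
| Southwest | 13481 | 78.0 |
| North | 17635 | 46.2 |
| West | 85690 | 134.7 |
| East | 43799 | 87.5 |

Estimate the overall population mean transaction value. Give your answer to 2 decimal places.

x̄_st = (Σ Nₕx̄ₕ) / (Σ Nₕ) = (31890·70.8 + 90398·66.9 + 13481·78.0 + 17635·46.2 + 85690·134.7 + 43799·87.5) / 282893
= 25546548.7 / 282893 = 90.3046... → 90.30.

90.30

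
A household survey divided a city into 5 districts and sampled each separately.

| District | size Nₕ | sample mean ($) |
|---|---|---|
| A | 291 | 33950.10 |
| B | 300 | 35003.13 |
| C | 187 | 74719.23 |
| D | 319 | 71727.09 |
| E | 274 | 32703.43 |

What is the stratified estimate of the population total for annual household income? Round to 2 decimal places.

A: 291·33950.10 = 9879479.1
B: 300·35003.13 = 10500939
C: 187·74719.23 = 13972496.01
D: 319·71727.09 = 22880941.71
E: 274·32703.43 = 8960739.82
τ̂ = Σ Nₕx̄ₕ = 66194595.64.

66194595.64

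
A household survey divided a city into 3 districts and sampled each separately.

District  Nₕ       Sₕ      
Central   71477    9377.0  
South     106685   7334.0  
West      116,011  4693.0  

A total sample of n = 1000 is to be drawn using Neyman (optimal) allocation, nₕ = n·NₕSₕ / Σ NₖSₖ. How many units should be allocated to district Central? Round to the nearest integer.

336

Central: NₕSₕ = 71477·9377.0 = 670239829
South: NₕSₕ = 106685·7334.0 = 782427790
West: NₕSₕ = 116011·4693.0 = 544439623
Σ NₕSₕ = 1997107242.
n_Central = 1000·670239829/1997107242 = 335.605... → 336.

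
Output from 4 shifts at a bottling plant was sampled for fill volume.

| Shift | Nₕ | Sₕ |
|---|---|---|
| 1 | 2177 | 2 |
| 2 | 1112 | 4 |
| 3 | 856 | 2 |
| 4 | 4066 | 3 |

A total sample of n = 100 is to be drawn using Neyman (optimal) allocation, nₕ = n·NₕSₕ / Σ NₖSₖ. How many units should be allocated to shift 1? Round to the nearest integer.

1: NₕSₕ = 2177·2 = 4354
2: NₕSₕ = 1112·4 = 4448
3: NₕSₕ = 856·2 = 1712
4: NₕSₕ = 4066·3 = 12198
Σ NₕSₕ = 22712.
n_1 = 100·4354/22712 = 19.170... → 19.

19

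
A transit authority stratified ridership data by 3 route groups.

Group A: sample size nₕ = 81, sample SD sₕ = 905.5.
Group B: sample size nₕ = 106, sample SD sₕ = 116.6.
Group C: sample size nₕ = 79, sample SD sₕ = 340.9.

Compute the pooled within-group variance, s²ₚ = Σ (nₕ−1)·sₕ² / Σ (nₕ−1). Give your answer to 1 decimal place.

289302.5

A: (81−1)·905.5² = 80·819930.25 = 65594420
B: (106−1)·116.6² = 105·13595.56 = 1427533.8
C: (79−1)·340.9² = 78·116212.81 = 9064599.18
Numerator = 76086552.98; denominator = Σ(nₕ−1) = 263.
s²ₚ = 76086552.98/263 = 289302.483... → 289302.5.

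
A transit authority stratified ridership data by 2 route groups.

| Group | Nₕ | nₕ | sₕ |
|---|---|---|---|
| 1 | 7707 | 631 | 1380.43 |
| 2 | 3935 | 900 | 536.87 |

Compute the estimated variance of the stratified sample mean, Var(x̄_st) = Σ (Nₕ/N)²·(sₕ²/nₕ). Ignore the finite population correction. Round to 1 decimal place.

1360.1

N = 11642; Wₕ = Nₕ/N.
group 1: (7707/11642)²·1380.43²/631 = 1323.4726
group 2: (3935/11642)²·536.87²/900 = 36.5873
Sum = 1360.0598 → 1360.1.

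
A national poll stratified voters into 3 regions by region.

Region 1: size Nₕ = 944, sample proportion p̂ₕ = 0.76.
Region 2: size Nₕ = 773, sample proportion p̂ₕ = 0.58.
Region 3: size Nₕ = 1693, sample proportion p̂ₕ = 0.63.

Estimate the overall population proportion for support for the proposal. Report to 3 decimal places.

0.655

Wₕ = Nₕ/N with N = 3410: 0.2768, 0.2267, 0.4965.
p̂_st = 0.2768·0.76 + 0.2267·0.58 + 0.4965·0.63 ≈ 0.65465... → 0.655.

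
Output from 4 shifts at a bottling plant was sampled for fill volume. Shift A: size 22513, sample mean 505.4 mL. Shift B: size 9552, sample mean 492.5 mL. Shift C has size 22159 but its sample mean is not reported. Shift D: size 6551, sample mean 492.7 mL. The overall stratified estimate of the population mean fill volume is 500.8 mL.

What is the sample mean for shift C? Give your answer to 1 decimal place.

502.1

N = 22513 + 9552 + 22159 + 6551 = 60775.
Overall total = μ·N = 500.8·60775 = 30436120.
Subtract the known strata: 22513·505.4 + 9552·492.5 + 6551·492.7 = 19310107.9.
Remaining total for shift C: 30436120 − 19310107.9 = 11126012.1.
Divide by its size: 11126012.1 / 22159 = 502.099... → 502.1.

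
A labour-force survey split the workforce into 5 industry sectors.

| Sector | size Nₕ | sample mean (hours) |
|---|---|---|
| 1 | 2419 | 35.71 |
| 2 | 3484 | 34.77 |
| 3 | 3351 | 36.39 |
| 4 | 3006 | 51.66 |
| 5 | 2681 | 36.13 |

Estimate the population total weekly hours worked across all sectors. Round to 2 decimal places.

581618.55

1: 2419·35.71 = 86382.49
2: 3484·34.77 = 121138.68
3: 3351·36.39 = 121942.89
4: 3006·51.66 = 155289.96
5: 2681·36.13 = 96864.53
τ̂ = Σ Nₕx̄ₕ = 581618.55.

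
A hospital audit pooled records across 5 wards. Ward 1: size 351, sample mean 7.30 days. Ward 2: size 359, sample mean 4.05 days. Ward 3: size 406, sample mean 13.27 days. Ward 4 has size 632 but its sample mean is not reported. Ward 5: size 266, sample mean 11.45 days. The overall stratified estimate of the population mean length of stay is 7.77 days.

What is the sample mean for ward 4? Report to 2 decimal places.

N = 351 + 359 + 406 + 632 + 266 = 2014.
Overall total = μ·N = 7.77·2014 = 15648.78.
Subtract the known strata: 351·7.30 + 359·4.05 + 406·13.27 + 266·11.45 = 12449.57.
Remaining total for ward 4: 15648.78 − 12449.57 = 3199.21.
Divide by its size: 3199.21 / 632 = 5.0620... → 5.06.

5.06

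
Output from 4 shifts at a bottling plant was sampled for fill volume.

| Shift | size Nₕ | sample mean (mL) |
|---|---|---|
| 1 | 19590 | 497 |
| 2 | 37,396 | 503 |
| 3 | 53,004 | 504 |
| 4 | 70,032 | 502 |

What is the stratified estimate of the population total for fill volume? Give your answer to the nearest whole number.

1: 19590·497 = 9736230
2: 37396·503 = 18810188
3: 53004·504 = 26714016
4: 70032·502 = 35156064
τ̂ = Σ Nₕx̄ₕ = 90416498.

90416498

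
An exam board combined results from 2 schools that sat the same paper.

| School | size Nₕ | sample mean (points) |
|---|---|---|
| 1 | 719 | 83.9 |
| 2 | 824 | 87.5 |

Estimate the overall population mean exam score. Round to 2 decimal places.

N = 719 + 824 = 1543.
Weight each subgroup mean by Nₕ/N and sum.
Σ Nₕx̄ₕ = 719·83.9 + 824·87.5 = 60324.1 + 72100 = 132424.1.
Divide by N: 132424.1 / 1543 = 85.8225... → 85.82.

85.82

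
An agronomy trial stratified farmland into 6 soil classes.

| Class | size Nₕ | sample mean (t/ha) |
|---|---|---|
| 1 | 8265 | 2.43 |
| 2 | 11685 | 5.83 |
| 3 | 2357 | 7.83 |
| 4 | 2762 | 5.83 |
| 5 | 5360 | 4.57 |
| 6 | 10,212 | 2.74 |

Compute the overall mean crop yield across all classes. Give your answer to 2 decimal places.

N = 40641; weights Wₕ = Nₕ/N = (0.2034, 0.2875, 0.0580, 0.0680, 0.1319, 0.2513).
x̄_st = Σ Wₕ·x̄ₕ = 0.2034·2.43 + 0.2875·5.83 + 0.0580·7.83 + 0.0680·5.83 + 0.1319·4.57 + 0.2513·2.74 ≈ 4.3119...
→ 4.31.

4.31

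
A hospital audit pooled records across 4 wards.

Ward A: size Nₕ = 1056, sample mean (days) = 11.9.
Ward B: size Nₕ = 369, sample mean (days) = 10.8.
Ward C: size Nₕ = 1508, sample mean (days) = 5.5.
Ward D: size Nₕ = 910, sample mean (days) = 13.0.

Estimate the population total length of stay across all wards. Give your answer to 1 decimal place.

36675.6

A: 1056·11.9 = 12566.4
B: 369·10.8 = 3985.2
C: 1508·5.5 = 8294
D: 910·13.0 = 11830
τ̂ = Σ Nₕx̄ₕ = 36675.6.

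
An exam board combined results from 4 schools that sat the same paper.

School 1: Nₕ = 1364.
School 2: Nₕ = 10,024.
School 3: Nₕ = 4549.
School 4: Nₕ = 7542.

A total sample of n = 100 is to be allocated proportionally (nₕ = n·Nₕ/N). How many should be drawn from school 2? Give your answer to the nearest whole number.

43

Share of school 2 = 10024/23479 = 0.42693.
Allocate 100 × 0.42693 = 42.693... → 43.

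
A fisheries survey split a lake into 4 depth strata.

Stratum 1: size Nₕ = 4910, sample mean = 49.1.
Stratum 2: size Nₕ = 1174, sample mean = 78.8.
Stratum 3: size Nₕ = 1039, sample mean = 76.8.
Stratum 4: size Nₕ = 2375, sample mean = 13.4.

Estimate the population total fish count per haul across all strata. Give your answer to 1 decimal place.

1: 4910·49.1 = 241081
2: 1174·78.8 = 92511.2
3: 1039·76.8 = 79795.2
4: 2375·13.4 = 31825
τ̂ = Σ Nₕx̄ₕ = 445212.4.

445212.4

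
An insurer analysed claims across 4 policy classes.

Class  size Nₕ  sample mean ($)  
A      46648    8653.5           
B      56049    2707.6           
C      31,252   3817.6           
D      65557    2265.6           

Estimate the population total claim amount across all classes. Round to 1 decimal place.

823260314.8

Estimate total by summing Nₕ·x̄ₕ over strata.
46648·8653.5 + 56049·2707.6 + 31252·3817.6 + 65557·2265.6 = 403668468 + 151758272.4 + 119307635.2 + 148525939.2 = 823260314.8.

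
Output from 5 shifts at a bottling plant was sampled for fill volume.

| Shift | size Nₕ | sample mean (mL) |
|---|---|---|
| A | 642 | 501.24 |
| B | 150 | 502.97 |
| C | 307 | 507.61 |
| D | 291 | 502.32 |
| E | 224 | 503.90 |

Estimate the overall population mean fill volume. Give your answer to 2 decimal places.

N = 642 + 150 + 307 + 291 + 224 = 1614.
Weight each subgroup mean by Nₕ/N and sum.
Σ Nₕx̄ₕ = 642·501.24 + 150·502.97 + 307·507.61 + 291·502.32 + 224·503.90 = 321796.08 + 75445.5 + 155836.27 + 146175.12 + 112873.6 = 812126.57.
Divide by N: 812126.57 / 1614 = 503.1763... → 503.18.

503.18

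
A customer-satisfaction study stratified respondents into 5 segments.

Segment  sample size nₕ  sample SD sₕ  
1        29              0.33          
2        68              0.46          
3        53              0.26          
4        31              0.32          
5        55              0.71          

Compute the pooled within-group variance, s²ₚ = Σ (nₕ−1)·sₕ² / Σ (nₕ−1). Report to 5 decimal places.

0.22093

1: (29−1)·0.33² = 28·0.1089 = 3.0492
2: (68−1)·0.46² = 67·0.2116 = 14.1772
3: (53−1)·0.26² = 52·0.0676 = 3.5152
4: (31−1)·0.32² = 30·0.1024 = 3.072
5: (55−1)·0.71² = 54·0.5041 = 27.2214
Numerator = 51.035; denominator = Σ(nₕ−1) = 231.
s²ₚ = 51.035/231 = 0.2209307... → 0.22093.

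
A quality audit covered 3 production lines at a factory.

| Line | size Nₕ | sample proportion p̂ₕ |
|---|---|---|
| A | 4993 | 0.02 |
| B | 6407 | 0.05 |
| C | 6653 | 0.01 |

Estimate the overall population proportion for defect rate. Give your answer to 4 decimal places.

0.0270

Wₕ = Nₕ/N with N = 18053: 0.2766, 0.3549, 0.3685.
p̂_st = 0.2766·0.02 + 0.3549·0.05 + 0.3685·0.01 ≈ 0.026962... → 0.0270.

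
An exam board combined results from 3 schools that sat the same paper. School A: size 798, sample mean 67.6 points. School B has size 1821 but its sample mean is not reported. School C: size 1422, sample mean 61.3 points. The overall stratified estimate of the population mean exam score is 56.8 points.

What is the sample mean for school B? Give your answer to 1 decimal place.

N = 798 + 1821 + 1422 = 4041.
Overall total = μ·N = 56.8·4041 = 229528.8.
Subtract the known strata: 798·67.6 + 1422·61.3 = 141113.4.
Remaining total for school B: 229528.8 − 141113.4 = 88415.4.
Divide by its size: 88415.4 / 1821 = 48.553... → 48.6.

48.6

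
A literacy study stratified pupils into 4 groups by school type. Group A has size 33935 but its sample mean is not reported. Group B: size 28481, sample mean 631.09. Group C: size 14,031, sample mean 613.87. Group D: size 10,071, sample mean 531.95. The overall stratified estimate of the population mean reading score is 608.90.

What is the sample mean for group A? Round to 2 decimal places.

611.06

N = 33935 + 28481 + 14031 + 10071 = 86518.
Overall total = μ·N = 608.90·86518 = 52680810.2.
Subtract the known strata: 28481·631.09 + 14031·613.87 + 10071·531.95 = 31944552.71.
Remaining total for group A: 52680810.2 − 31944552.71 = 20736257.49.
Divide by its size: 20736257.49 / 33935 = 611.0581... → 611.06.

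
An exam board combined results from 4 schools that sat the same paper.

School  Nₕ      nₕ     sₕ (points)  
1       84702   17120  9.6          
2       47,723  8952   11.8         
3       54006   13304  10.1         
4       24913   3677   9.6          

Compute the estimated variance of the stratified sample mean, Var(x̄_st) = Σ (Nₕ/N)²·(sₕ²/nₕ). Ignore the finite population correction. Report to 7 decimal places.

N = 211344. Term for each stratum: Wₕ²sₕ²/nₕ.
Var(x̄_st) = 0.0008646616 + 0.0007930847 + 0.0005006851 + 0.0003482740 = 0.0025067055 → 0.0025067.

0.0025067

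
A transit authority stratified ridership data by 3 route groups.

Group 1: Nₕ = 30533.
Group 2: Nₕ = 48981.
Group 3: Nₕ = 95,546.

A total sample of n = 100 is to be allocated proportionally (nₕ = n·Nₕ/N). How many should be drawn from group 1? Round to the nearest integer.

Share of group 1 = 30533/175060 = 0.17441.
Allocate 100 × 0.17441 = 17.441... → 17.

17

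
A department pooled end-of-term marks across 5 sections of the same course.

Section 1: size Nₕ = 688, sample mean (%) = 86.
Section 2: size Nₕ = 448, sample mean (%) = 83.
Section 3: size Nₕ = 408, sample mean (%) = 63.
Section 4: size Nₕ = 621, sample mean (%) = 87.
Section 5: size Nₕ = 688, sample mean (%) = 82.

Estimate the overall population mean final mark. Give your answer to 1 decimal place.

N = 2853; weights Wₕ = Nₕ/N = (0.2411, 0.1570, 0.1430, 0.2177, 0.2411).
x̄_st = Σ Wₕ·x̄ₕ = 0.2411·86 + 0.1570·83 + 0.1430·63 + 0.2177·87 + 0.2411·82 ≈ 81.493...
→ 81.5.

81.5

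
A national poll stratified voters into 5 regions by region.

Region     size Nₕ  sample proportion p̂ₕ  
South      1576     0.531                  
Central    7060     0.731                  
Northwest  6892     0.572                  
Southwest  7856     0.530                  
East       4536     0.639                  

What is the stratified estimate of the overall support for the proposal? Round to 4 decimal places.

Wₕ = Nₕ/N with N = 27920: 0.0564, 0.2529, 0.2468, 0.2814, 0.1625.
p̂_st = 0.0564·0.531 + 0.2529·0.731 + 0.2468·0.572 + 0.2814·0.530 + 0.1625·0.639 ≈ 0.608959... → 0.6090.

0.6090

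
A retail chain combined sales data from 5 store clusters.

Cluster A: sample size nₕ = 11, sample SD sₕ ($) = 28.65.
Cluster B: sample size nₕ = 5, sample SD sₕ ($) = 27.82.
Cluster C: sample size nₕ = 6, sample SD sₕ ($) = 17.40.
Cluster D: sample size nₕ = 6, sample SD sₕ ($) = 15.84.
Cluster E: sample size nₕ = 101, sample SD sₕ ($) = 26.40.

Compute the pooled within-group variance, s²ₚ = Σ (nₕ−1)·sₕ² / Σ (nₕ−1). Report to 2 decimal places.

Degrees of freedom: 10 + 4 + 5 + 5 + 100 = 124.
Σ(nₕ−1)sₕ² = 10·820.8225 + 4·773.9524 + 5·302.76 + 5·250.9056 + 100·696.96 = 83768.3626.
s²ₚ = 83768.3626 / 124 = 675.5513... → 675.55.

675.55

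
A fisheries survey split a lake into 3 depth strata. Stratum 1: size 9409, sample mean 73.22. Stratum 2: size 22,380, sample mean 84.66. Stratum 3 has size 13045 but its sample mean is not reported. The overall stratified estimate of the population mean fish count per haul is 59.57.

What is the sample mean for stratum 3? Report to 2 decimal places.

6.68

Σ Nₕx̄ₕ = N·μ, so 13045·x̄_3 = 44834·59.57 − (9409·73.22 + 22380·84.66).
= 2670761.38 − 2583617.78 = 87143.6.
x̄_3 = 87143.6 / 13045 = 6.6802... → 6.68.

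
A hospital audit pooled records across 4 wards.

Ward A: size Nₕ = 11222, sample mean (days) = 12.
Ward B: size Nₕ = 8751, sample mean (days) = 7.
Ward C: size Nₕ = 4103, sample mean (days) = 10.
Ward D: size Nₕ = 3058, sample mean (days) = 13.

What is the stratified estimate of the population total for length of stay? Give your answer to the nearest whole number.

276705

A: 11222·12 = 134664
B: 8751·7 = 61257
C: 4103·10 = 41030
D: 3058·13 = 39754
τ̂ = Σ Nₕx̄ₕ = 276705.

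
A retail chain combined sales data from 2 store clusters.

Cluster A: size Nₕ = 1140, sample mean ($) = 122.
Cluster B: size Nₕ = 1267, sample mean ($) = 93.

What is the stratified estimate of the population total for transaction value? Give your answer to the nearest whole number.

256911

Population total = Σ Nₕ·x̄ₕ (each stratum's size times its mean).
1140·122 + 1267·93 = 139080 + 117831 = 256911.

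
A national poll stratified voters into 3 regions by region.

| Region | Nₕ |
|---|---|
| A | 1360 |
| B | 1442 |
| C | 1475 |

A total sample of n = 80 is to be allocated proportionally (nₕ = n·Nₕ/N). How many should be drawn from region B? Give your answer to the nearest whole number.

27

Share of region B = 1442/4277 = 0.33715.
Allocate 80 × 0.33715 = 26.972... → 27.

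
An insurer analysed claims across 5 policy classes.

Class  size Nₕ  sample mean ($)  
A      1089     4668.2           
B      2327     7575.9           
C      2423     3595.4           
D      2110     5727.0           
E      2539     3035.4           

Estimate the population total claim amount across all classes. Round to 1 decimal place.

51215293.9

Population total = Σ Nₕ·x̄ₕ (each stratum's size times its mean).
1089·4668.2 + 2327·7575.9 + 2423·3595.4 + 2110·5727.0 + 2539·3035.4 = 5083669.8 + 17629119.3 + 8711654.2 + 12083970 + 7706880.6 = 51215293.9.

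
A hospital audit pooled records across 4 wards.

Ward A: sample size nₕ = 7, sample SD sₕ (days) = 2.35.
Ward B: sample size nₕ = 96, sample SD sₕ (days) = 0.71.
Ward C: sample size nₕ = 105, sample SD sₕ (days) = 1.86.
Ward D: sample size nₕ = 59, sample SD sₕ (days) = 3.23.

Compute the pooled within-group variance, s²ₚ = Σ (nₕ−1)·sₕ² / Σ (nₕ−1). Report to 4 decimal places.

Degrees of freedom: 6 + 95 + 104 + 58 = 263.
Σ(nₕ−1)sₕ² = 6·5.5225 + 95·0.5041 + 104·3.4596 + 58·10.4329 = 1045.9311.
s²ₚ = 1045.9311 / 263 = 3.976924... → 3.9769.

3.9769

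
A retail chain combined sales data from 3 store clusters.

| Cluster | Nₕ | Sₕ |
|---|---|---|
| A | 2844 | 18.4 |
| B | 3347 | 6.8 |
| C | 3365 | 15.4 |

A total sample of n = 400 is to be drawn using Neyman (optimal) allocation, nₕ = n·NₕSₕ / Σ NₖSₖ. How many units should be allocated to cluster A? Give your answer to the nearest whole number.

A: NₕSₕ = 2844·18.4 = 52329.6
B: NₕSₕ = 3347·6.8 = 22759.6
C: NₕSₕ = 3365·15.4 = 51821
Σ NₕSₕ = 126910.2.
n_A = 400·52329.6/126910.2 = 164.934... → 165.

165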